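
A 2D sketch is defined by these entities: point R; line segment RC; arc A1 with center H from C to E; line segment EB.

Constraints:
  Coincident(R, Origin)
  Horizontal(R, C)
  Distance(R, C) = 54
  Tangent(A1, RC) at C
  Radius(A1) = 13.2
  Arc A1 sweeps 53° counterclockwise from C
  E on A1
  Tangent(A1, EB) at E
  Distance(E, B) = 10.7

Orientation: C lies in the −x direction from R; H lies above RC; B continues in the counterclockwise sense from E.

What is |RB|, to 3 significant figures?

39.5

R is at the origin; R and C share the same y with |RC| = 54.0 and C on the −x side, so C = (-54.0, 0.00). A1 meets RC tangentially, so HC is at right angles to RC, so H = C + (0, 13.2) = (-54.0, 13.2). On A1, C sits at bearing -90° from H; a 53° counterclockwise sweep puts E at bearing -37°, so E = H + 13.2·(cos -37°, sin -37°) = (-43.5, 5.26). Tangency of A1 to EB means the radius HE is perpendicular to EB, so EB runs along (−sin -37°, cos -37°); with |EB| = 10.7, B = (-37.0, 13.8). Then |RB| = |B − R| = 39.5.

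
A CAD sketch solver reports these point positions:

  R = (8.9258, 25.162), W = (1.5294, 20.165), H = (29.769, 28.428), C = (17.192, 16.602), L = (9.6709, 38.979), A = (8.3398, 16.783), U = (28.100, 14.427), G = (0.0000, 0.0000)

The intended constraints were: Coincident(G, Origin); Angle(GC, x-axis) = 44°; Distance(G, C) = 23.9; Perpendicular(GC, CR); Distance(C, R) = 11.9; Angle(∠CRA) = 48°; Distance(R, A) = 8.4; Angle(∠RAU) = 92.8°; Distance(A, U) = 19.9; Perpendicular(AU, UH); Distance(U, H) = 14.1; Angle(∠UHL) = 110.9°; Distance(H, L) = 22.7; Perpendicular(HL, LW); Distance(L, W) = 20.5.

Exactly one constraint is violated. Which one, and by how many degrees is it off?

Perpendicular(HL, LW) — off by 4.30°.

G = (0.00, 0.00) ✓; GC at 44.00° ✓; |GC| = 23.90 ✓; ∠(GC, CR) = 90.00° ✓; |CR| = 11.90 ✓; ∠CRA = 48.00° ✓; |RA| = 8.399 ✓; ∠RAU = 92.80° ✓; |AU| = 19.90 ✓; ∠(AU, UH) = 90.00° ✓; |UH| = 14.10 ✓; ∠UHL = 110.9° ✓; |HL| = 22.70 ✓; ∠(HL, LW) = 94.30° ✗; |LW| = 20.50 ✓.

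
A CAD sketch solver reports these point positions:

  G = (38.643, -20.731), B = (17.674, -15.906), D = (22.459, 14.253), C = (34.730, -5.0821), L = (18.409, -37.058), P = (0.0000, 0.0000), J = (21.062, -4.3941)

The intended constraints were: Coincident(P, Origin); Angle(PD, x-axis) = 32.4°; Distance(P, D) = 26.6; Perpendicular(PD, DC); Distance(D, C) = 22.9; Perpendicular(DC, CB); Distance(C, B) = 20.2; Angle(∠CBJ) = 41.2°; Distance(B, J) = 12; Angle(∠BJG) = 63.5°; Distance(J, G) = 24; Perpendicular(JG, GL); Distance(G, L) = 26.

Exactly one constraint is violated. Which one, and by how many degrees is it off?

Perpendicular(JG, GL) — off by 8.20°.

P = (0.00, 0.00) ✓; PD at 32.40° ✓; |PD| = 26.60 ✓; ∠(PD, DC) = 90.00° ✓; |DC| = 22.90 ✓; ∠(DC, CB) = 90.00° ✓; |CB| = 20.20 ✓; ∠CBJ = 41.20° ✓; |BJ| = 12.00 ✓; ∠BJG = 63.50° ✓; |JG| = 24.00 ✓; ∠(JG, GL) = 98.20° ✗; |GL| = 26.00 ✓.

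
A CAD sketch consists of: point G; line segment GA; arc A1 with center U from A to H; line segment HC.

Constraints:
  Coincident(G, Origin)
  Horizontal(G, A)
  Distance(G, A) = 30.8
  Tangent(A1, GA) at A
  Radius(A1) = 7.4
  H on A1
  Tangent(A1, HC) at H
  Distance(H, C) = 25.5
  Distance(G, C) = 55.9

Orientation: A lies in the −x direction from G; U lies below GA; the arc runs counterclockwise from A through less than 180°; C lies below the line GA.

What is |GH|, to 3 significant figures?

37.6

Checks: G = (0.00, 0.00) ✓; G.y = 0.00, A.y = 0.00 ✓; |UH| = 7.400 ✓; ∠(UH, HC) = 90.00° ✓; |HC| = 25.50 ✓; |GC| = 55.90 ✓.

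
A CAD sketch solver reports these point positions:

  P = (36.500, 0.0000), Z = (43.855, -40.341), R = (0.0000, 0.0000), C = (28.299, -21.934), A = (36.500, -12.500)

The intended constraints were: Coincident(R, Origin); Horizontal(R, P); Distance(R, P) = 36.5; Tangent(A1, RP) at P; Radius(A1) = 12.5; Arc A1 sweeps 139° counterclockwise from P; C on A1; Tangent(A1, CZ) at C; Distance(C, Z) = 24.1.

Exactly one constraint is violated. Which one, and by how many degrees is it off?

Tangent(A1, CZ) at C — off by 8.80°.

R = (0.00, 0.00) ✓; R.y = 0.00, P.y = 0.00 ✓; |RP| = 36.50 ✓; ∠(AP, PR) = 90.00° ✓; |AP| = 12.50 ✓; bearing(A→C) − bearing(A→P) = 139.0° ✓; |AC| = 12.50 ✓; ∠(AC, CZ) = 98.80° ✗; |CZ| = 24.10 ✓.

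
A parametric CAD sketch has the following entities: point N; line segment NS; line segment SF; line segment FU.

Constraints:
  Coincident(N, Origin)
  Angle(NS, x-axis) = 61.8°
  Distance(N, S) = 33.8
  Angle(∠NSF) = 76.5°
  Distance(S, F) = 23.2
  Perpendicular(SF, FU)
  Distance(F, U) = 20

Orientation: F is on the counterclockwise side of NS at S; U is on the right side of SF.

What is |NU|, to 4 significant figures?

55.04

N is at the origin; NS runs at 61.8° with length 33.8, so S = 33.8·(cos 61.8°, sin 61.8°) = (15.97, 29.79). ∠NSF = 76.5°, so SF runs at 61.8° + (180° − 76.5°) = 165.3° from the x-axis; with |SF| = 23.2, F = S + 23.2·(cos 165.3°, sin 165.3°) = (-6.468, 35.68). SF is perpendicular to FU; with |FU| = 20.0 on the right of SF, U = F + 20.0·(0.2538, 0.9673) = (-1.393, 55.02). Then |NU| = |U − N| = 55.04.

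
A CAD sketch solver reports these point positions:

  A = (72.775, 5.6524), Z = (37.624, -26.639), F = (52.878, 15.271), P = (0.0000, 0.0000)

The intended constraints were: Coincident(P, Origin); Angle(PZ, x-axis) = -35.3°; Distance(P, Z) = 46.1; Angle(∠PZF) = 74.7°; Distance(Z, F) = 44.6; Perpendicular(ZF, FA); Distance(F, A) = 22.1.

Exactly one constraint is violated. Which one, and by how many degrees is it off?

Perpendicular(ZF, FA) — off by 5.80°.

P = (0.00, 0.00) ✓; PZ at -35.30° ✓; |PZ| = 46.10 ✓; ∠PZF = 74.70° ✓; |ZF| = 44.60 ✓; ∠(ZF, FA) = 95.80° ✗; |FA| = 22.10 ✓.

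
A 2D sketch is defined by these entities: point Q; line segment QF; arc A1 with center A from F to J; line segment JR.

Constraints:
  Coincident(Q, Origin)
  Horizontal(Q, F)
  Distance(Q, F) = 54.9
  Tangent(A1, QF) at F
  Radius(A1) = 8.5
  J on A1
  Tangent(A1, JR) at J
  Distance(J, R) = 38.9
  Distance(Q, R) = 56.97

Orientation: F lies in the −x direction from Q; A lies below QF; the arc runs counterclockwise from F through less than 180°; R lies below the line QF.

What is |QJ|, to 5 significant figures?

62.983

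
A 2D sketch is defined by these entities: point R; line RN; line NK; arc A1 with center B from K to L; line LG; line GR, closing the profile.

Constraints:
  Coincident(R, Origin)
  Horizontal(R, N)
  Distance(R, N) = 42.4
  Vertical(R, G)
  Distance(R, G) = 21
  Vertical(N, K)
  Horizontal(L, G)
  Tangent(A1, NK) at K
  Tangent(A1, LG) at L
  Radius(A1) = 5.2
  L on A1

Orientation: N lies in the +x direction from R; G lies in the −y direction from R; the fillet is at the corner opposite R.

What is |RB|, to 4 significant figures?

40.42

R is at the origin; RN is horizontal with |RN| = 42.4 and N on the +x side, so N = (42.40, 0.000). R and G share the same x with |RG| = 21.0 and G on the −y side, so G = (0.000, -21.00). The virtual corner opposite R is at (42.40, -21.00). The tangent condition forces BK to be normal to NK and tangency of A1 to LG means the radius BL is perpendicular to LG, with radius 5.2, so the center B sits 5.2 in from both sides at B = (37.20, -15.80). Then |RB| = |B − R| = 40.42.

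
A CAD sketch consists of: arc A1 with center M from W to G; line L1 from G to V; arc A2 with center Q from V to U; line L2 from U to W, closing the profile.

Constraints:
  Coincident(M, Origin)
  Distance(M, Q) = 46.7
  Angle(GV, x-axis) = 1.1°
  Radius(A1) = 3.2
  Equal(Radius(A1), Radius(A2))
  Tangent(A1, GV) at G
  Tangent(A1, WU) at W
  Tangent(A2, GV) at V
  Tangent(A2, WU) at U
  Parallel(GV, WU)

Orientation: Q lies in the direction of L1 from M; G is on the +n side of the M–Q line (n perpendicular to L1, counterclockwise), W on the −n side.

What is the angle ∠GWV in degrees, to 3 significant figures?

82.2°

The slot axis is L1's direction at 1.1°, so u = (cos 1.1°, sin 1.1°) = (1.00, 0.0192) and n = (−sin 1.1°, cos 1.1°) = (-0.0192, 1.00). M is at the origin and Q lies 46.7 along u from M, so Q = 46.7·u = (46.7, 0.897). Tangency of A1 to both parallel lines with radius 3.2 puts G and W at M ± 3.2·n: G = (-0.0614, 3.20), W = (0.0614, -3.20). Equal radii place V and U the same way about Q: V = Q + 3.2·n = (46.6, 4.10), U = Q − 3.2·n = (46.8, -2.30). Then cos ∠GWV = WG·WV / (|WG||WV|), giving 82.2°.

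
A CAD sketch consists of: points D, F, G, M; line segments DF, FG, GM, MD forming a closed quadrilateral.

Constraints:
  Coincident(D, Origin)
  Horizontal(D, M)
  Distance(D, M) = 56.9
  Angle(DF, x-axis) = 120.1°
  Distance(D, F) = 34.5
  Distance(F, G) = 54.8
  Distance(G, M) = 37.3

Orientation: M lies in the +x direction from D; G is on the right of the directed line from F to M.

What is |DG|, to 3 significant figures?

22.9

D is at the origin; D and M share the same y with |DM| = 56.9 and M in +x, so M = (56.9, 0). DF runs at 120.1° with |DF| = 34.5, so F = (-17.3, 29.8). G is determined by |FG| = 54.8 and |GM| = 37.3 together: it lies at the intersection of circle(F, 54.8) and circle(M, 37.3). With |FM| = 80.0, the foot of the radical line on FM is 50.1 from F and the perpendicular offset is √(54.8² − 50.1²) = 22.3. Taking the right-of-FM solution: G = (20.8, -9.51).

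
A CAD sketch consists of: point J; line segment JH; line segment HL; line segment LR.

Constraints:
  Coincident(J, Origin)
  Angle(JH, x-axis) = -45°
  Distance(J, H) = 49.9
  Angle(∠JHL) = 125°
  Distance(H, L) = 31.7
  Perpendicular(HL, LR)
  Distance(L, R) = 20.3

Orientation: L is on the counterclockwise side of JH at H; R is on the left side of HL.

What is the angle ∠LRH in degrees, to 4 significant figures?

57.37°

J is at the origin; JH runs at -45.0° with length 49.9, so H = 49.9·(cos -45.0°, sin -45.0°) = (35.28, -35.28). ∠JHL = 125.0°, so HL runs at -45.0° + (180° − 125.0°) = 10.00° from the x-axis; with |HL| = 31.7, L = H + 31.7·(cos 10.00°, sin 10.00°) = (66.50, -29.78). The perpendicularity gives LR at right angles to HL; with |LR| = 20.3 on the left of HL, R = L + 20.3·(-0.1736, 0.9848) = (62.98, -9.788). Then cos ∠LRH = RL·RH / (|RL||RH|), giving 57.37°.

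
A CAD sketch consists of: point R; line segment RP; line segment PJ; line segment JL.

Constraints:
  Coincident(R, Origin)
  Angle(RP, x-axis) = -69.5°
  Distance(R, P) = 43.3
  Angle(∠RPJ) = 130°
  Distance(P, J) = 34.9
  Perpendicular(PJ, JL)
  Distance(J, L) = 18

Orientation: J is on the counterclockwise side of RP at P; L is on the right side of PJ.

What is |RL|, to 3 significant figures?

81.0

∠RPJ = 130.0°, so PJ runs at -69.5° + (180° − 130.0°) = -19.5° from the x-axis; with |PJ| = 34.9, J = P + 34.9·(cos -19.5°, sin -19.5°) = (48.1, -52.2). PJ ⟂ JL; with |JL| = 18.0 on the right of PJ, L = J + 18.0·(-0.334, -0.943) = (42.1, -69.2). Then |RL| = |L − R| = 81.0.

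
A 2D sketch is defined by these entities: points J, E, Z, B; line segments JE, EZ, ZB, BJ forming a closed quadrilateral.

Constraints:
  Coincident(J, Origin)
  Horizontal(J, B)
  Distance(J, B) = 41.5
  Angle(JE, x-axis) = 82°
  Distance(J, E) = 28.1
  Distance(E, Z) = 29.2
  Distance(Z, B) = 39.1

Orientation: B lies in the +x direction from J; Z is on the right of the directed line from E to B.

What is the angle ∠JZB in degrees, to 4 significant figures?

149.2°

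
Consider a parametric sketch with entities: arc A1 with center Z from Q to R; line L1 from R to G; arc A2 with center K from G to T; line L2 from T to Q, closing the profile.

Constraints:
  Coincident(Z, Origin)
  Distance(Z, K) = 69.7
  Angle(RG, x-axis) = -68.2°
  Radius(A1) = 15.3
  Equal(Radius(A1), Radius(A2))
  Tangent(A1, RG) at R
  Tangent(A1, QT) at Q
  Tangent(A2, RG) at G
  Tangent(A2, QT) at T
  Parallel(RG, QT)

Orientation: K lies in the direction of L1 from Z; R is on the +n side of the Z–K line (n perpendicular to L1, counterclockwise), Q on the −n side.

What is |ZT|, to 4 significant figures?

71.36

The slot axis is L1's direction at -68.2°, so u = (cos -68.2°, sin -68.2°) = (0.3714, -0.9285) and n = (−sin -68.2°, cos -68.2°) = (0.9285, 0.3714). Z is at the origin and K lies 69.7 along u from Z, so K = 69.7·u = (25.88, -64.72). Tangency of A1 to both parallel lines with radius 15.3 puts R and Q at Z ± 15.3·n: R = (14.21, 5.682), Q = (-14.21, -5.682). Equal radii place G and T the same way about K: G = K + 15.3·n = (40.09, -59.03), T = K − 15.3·n = (11.68, -70.40). Then |ZT| = |T − Z| = 71.36.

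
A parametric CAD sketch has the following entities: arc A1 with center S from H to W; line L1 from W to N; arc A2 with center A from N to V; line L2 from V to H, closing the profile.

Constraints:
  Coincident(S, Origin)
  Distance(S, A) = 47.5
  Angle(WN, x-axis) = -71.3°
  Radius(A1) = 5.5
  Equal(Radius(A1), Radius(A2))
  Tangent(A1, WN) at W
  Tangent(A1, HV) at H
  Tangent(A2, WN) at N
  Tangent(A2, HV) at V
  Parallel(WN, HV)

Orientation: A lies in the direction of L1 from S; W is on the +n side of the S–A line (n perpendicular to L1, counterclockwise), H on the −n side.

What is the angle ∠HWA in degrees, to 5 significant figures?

83.395°

The slot axis is L1's direction at -71.3°, so u = (cos -71.3°, sin -71.3°) = (0.32061, -0.94721) and n = (−sin -71.3°, cos -71.3°) = (0.94721, 0.32061). S is at the origin and A lies 47.5 along u from S, so A = 47.5·u = (15.229, -44.992). Tangency of A1 to both parallel lines with radius 5.5 puts W and H at S ± 5.5·n: W = (5.2097, 1.7634), H = (-5.2097, -1.7634). Then cos ∠HWA = WH·WA / (|WH||WA|), giving 83.395°.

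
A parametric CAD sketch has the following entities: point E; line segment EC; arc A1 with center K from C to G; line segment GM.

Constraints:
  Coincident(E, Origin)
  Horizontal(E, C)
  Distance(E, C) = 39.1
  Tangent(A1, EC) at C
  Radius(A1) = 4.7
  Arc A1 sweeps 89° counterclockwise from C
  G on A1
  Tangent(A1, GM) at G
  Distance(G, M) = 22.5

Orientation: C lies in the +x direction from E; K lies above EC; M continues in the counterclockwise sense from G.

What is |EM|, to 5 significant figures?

51.847

On A1, C sits at bearing -90° from K; an 89° counterclockwise sweep puts G at bearing -1°, so G = K + 4.7·(cos -1°, sin -1°) = (43.799, 4.6180). Since A1 is tangent to GM there, KG ⟂ GM, so GM runs along (−sin -1°, cos -1°); with |GM| = 22.5, M = (44.192, 27.115). Then |EM| = |M − E| = 51.847.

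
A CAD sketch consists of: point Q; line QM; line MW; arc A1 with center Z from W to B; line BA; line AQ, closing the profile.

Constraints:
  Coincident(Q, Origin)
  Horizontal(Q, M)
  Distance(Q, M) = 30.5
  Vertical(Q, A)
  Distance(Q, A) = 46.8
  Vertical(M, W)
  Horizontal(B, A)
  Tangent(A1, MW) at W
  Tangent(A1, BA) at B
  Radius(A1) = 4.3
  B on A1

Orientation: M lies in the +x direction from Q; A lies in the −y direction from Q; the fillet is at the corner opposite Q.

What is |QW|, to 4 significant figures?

52.31

The virtual corner opposite Q is at (30.50, -46.80). A1 meets MW tangentially, so ZW is at right angles to MW and the tangent condition forces ZB to be normal to BA, with radius 4.3, so the center Z sits 4.3 in from both sides at Z = (26.20, -42.50). That places the tangent points at W = (30.50, -42.50) on MW and B = (26.20, -46.80) on BA. Then |QW| = |W − Q| = 52.31.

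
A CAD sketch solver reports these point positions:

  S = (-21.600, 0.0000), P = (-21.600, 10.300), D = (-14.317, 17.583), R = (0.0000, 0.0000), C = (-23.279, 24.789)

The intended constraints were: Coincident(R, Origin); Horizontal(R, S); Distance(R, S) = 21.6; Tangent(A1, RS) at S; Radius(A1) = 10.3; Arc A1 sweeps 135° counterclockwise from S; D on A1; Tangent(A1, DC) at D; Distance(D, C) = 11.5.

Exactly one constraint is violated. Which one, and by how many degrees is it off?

Tangent(A1, DC) at D — off by 6.20°.

R = (0.00, 0.00) ✓; R.y = 0.00, S.y = 0.00 ✓; |RS| = 21.60 ✓; ∠(PS, SR) = 90.00° ✓; |PS| = 10.30 ✓; bearing(P→D) − bearing(P→S) = 135.0° ✓; |PD| = 10.30 ✓; ∠(PD, DC) = 83.80° ✗; |DC| = 11.50 ✓.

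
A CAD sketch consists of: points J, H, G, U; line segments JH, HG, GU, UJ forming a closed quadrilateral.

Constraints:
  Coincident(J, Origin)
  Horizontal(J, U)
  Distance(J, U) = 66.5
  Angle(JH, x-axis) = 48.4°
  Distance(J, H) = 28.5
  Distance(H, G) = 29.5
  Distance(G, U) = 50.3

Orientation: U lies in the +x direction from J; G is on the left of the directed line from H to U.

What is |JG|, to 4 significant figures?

57.98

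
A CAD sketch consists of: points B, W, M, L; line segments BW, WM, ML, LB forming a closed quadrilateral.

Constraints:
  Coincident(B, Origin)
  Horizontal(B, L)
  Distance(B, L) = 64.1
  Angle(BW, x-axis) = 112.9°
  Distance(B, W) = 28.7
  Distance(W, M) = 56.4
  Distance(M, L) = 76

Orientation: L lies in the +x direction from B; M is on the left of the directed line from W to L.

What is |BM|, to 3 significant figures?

72.6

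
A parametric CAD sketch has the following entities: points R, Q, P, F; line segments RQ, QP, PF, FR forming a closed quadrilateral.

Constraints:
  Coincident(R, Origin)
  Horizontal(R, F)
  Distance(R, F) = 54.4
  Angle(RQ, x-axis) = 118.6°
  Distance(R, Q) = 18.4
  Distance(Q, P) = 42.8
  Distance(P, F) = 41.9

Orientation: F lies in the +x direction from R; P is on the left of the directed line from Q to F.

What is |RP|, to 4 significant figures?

45.45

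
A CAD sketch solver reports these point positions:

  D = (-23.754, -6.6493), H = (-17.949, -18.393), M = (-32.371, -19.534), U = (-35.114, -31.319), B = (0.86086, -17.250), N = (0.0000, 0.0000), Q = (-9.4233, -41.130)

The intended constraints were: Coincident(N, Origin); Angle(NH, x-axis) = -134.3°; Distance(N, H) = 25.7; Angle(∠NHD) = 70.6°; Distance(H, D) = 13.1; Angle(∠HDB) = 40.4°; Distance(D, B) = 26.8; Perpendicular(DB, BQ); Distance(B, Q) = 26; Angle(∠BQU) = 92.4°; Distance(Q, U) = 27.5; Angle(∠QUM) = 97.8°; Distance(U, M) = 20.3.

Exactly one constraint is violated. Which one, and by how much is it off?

Distance(U, M) = 20.3 — off by 8.20.

N = (0.00, 0.00) ✓; NH at -134.3° ✓; |NH| = 25.70 ✓; ∠NHD = 70.60° ✓; |HD| = 13.10 ✓; ∠HDB = 40.40° ✓; |DB| = 26.80 ✓; ∠(DB, BQ) = 90.00° ✓; |BQ| = 26.00 ✓; ∠BQU = 92.40° ✓; |QU| = 27.50 ✓; ∠QUM = 97.80° ✓; |UM| = 12.10 ✗.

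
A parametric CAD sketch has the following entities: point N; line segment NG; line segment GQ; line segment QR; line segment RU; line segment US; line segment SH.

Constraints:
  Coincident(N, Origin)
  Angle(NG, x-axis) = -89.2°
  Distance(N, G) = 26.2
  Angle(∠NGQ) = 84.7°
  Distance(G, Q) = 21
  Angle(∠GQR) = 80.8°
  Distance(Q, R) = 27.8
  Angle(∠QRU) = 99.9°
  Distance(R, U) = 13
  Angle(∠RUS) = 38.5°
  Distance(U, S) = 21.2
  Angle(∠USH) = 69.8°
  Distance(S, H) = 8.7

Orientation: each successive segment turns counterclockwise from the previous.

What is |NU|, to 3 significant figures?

1.89

∠GQR = 80.8° gives QR at 105° from the x-axis; with |QR| = 27.8, R = (13.9, 2.85). ∠QRU = 99.9° gives RU at -175° from the x-axis; with |RU| = 13.0, U = (0.969, 1.63). Then |NU| = |U − N| = 1.89.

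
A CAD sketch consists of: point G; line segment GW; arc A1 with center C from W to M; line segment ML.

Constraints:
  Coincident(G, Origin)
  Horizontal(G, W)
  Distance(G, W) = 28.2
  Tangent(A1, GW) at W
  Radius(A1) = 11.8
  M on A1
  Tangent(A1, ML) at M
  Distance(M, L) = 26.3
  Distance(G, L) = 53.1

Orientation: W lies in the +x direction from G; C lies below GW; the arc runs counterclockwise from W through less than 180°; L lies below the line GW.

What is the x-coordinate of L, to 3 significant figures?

35.2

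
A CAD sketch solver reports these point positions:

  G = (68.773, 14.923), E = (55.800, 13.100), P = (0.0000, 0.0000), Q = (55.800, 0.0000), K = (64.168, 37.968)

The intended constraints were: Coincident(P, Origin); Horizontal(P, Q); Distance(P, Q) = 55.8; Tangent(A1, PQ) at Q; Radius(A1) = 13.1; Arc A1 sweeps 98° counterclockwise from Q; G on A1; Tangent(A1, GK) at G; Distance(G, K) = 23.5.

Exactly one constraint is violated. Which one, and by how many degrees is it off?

Tangent(A1, GK) at G — off by 3.30°.

P = (0.00, 0.00) ✓; P.y = 0.00, Q.y = 0.00 ✓; |PQ| = 55.80 ✓; ∠(EQ, QP) = 90.00° ✓; |EQ| = 13.10 ✓; bearing(E→G) − bearing(E→Q) = 98.00° ✓; |EG| = 13.10 ✓; ∠(EG, GK) = 86.70° ✗; |GK| = 23.50 ✓.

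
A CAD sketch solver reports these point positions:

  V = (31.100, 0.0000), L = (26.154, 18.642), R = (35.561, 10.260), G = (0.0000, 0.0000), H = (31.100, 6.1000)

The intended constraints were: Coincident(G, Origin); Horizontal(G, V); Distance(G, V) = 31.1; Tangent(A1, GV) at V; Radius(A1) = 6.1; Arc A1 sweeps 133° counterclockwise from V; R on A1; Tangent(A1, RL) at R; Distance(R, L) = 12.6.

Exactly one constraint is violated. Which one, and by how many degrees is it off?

Tangent(A1, RL) at R — off by 5.30°.

G = (0.00, 0.00) ✓; G.y = 0.00, V.y = 0.00 ✓; |GV| = 31.10 ✓; ∠(HV, VG) = 90.00° ✓; |HV| = 6.100 ✓; bearing(H→R) − bearing(H→V) = 133.0° ✓; |HR| = 6.100 ✓; ∠(HR, RL) = 84.70° ✗; |RL| = 12.60 ✓.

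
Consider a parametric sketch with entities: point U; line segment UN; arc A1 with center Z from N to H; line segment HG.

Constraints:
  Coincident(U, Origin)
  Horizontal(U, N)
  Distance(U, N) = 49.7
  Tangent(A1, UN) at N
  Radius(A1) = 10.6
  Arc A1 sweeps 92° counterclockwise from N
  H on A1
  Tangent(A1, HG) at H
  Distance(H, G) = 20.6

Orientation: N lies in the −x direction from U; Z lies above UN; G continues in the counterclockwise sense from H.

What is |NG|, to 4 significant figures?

33.07

On A1, N sits at bearing -90° from Z; a 92° counterclockwise sweep puts H at bearing 2°, so H = Z + 10.6·(cos 2°, sin 2°) = (-39.11, 10.97). Since A1 is tangent to HG there, ZH ⟂ HG, so HG runs along (−sin 2°, cos 2°); with |HG| = 20.6, G = (-39.83, 31.56). Then |NG| = |G − N| = 33.07.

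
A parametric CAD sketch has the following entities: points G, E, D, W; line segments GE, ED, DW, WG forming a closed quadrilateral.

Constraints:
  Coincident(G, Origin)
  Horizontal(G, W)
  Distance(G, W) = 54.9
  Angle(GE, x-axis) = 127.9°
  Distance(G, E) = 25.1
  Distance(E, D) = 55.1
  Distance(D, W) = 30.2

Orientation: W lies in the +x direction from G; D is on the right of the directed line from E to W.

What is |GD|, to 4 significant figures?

31.40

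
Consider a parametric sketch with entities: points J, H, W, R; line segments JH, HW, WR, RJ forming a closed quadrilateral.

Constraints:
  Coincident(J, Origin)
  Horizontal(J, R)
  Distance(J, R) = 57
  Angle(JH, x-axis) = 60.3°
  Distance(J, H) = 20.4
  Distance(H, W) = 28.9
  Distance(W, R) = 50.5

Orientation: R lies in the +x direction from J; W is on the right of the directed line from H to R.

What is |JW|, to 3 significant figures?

13.5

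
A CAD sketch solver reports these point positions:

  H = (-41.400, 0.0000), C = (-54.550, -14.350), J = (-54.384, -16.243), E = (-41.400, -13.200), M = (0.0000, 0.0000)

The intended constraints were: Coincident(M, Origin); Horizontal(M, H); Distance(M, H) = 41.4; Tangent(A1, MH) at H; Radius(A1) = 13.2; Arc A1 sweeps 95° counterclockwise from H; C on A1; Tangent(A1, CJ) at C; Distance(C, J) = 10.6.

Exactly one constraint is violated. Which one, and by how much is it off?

Distance(C, J) = 10.6 — off by 8.70.

M = (0.00, 0.00) ✓; M.y = 0.00, H.y = 0.00 ✓; |MH| = 41.40 ✓; ∠(EH, HM) = 90.00° ✓; |EH| = 13.20 ✓; bearing(E→C) − bearing(E→H) = 95.00° ✓; |EC| = 13.20 ✓; ∠(EC, CJ) = 89.99° ✓; |CJ| = 1.900 ✗.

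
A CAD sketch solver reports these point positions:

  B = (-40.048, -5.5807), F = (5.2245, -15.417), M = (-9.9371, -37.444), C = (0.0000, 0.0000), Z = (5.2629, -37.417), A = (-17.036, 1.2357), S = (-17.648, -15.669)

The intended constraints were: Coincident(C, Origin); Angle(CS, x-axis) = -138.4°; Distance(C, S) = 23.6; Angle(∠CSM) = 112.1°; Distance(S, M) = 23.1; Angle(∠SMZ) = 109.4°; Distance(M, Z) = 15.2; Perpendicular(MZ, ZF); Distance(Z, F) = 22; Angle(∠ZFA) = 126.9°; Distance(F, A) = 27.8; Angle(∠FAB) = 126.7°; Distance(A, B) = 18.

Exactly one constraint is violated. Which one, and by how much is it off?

Distance(A, B) = 18 — off by 6.00.

C = (0.00, 0.00) ✓; CS at -138.4° ✓; |CS| = 23.60 ✓; ∠CSM = 112.1° ✓; |SM| = 23.10 ✓; ∠SMZ = 109.4° ✓; |MZ| = 15.20 ✓; ∠(MZ, ZF) = 90.00° ✓; |ZF| = 22.00 ✓; ∠ZFA = 126.9° ✓; |FA| = 27.80 ✓; ∠FAB = 126.7° ✓; |AB| = 24.00 ✗.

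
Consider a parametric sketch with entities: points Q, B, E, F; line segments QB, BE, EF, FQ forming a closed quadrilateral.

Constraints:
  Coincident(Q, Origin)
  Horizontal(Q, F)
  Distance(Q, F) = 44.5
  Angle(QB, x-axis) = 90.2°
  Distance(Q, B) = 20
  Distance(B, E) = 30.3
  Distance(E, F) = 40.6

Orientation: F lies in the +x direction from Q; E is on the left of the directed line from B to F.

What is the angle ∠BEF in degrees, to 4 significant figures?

85.80°

Q is at the origin; QF is horizontal with |QF| = 44.5 and F in +x, so F = (44.5, 0). QB runs at 90.2° with |QB| = 20.0, so B = (-0.06981, 20.00). E is determined by |BE| = 30.3 and |EF| = 40.6 together: it lies at the intersection of circle(B, 30.3) and circle(F, 40.6). With |BF| = 48.85, the foot of the radical line on BF is 16.95 from B and the perpendicular offset is √(30.3² − 16.95²) = 25.11. Taking the left-of-BF solution: E = (25.68, 35.97).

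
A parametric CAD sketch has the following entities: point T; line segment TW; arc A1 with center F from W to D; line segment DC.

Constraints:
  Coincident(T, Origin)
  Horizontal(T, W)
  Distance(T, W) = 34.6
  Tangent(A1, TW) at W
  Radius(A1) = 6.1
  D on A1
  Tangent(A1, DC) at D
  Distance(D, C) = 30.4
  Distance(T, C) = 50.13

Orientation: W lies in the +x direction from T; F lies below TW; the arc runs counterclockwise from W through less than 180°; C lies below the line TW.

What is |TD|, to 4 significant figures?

29.46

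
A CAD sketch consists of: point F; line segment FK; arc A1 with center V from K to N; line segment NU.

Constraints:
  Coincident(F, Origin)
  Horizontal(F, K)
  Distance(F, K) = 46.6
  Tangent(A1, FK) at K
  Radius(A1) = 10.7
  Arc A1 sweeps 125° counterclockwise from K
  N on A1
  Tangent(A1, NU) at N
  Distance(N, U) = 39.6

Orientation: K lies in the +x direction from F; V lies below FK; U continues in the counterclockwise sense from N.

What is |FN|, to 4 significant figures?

41.41

F is at the origin; FK is horizontal with |FK| = 46.6 and K on the +x side, so K = (46.60, 0.000). A1 meets FK tangentially, so VK is at right angles to FK, so V = K + (0, -10.7) = (46.60, -10.70). On A1, K sits at bearing 90° from V; a 125° counterclockwise sweep puts N at bearing 215°, so N = V + 10.7·(cos 215°, sin 215°) = (37.84, -16.84). Then |FN| = |N − F| = 41.41.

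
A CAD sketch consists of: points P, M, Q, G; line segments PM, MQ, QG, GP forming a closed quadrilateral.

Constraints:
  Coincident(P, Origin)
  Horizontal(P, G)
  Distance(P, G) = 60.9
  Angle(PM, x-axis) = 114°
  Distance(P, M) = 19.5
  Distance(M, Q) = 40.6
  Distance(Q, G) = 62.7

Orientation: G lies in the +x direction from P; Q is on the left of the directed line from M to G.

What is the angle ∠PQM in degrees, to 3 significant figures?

20.5°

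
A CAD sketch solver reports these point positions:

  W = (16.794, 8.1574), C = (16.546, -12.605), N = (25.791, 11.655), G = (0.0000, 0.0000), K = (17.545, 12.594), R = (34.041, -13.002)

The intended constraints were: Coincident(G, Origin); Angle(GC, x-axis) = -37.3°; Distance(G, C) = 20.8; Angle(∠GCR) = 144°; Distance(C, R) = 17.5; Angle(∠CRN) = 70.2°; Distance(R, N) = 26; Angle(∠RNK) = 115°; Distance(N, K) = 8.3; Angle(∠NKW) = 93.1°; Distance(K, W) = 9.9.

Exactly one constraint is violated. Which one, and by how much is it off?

Distance(K, W) = 9.9 — off by 5.40.

G = (0.00, 0.00) ✓; GC at -37.30° ✓; |GC| = 20.80 ✓; ∠GCR = 144.0° ✓; |CR| = 17.50 ✓; ∠CRN = 70.20° ✓; |RN| = 26.00 ✓; ∠RNK = 115.0° ✓; |NK| = 8.299 ✓; ∠NKW = 93.11° ✓; |KW| = 4.500 ✗.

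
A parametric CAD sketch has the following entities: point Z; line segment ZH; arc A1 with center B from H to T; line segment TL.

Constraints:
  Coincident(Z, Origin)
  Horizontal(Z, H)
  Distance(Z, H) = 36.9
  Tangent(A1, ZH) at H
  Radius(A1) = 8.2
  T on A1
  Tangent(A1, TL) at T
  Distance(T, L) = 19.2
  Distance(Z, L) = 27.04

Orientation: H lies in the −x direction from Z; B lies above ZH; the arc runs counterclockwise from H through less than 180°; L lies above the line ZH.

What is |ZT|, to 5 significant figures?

30.406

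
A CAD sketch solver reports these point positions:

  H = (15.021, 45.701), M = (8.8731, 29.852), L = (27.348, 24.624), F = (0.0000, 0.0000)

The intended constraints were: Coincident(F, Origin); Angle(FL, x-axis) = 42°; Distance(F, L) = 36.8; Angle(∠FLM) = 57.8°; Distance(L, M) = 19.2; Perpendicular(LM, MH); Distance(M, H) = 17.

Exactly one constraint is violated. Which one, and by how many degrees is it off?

Perpendicular(LM, MH) — off by 5.40°.

F = (0.00, 0.00) ✓; FL at 42.00° ✓; |FL| = 36.80 ✓; ∠FLM = 57.80° ✓; |LM| = 19.20 ✓; ∠(LM, MH) = 95.40° ✗; |MH| = 17.00 ✓.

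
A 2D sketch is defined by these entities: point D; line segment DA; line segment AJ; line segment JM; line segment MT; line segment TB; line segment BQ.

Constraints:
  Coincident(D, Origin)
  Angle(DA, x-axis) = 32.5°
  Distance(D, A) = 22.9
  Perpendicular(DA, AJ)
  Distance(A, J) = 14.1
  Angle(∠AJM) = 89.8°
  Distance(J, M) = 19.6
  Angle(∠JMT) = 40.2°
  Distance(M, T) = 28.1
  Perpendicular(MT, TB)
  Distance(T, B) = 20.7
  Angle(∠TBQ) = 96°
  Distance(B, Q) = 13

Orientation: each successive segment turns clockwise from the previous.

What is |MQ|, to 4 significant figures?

26.77

D is at the origin; DA runs at 32.5° with length 22.9, so A = (19.31, 12.30). DA is perpendicular to AJ, so AJ runs at -57.50°; with |AJ| = 14.1, J = (26.89, 0.4123). ∠AJM = 89.8° gives JM at -147.7° from the x-axis; with |JM| = 19.6, M = (10.32, -10.06). ∠JMT = 40.2° gives MT at 72.50° from the x-axis; with |MT| = 28.1, T = (18.77, 16.74). The perpendicularity gives TB at right angles to MT, so TB runs at -17.50°; with |TB| = 20.7, B = (38.51, 10.51). ∠TBQ = 96.0° gives BQ at -101.5° from the x-axis; with |BQ| = 13.0, Q = (35.92, -2.225). Then |MQ| = |Q − M| = 26.77.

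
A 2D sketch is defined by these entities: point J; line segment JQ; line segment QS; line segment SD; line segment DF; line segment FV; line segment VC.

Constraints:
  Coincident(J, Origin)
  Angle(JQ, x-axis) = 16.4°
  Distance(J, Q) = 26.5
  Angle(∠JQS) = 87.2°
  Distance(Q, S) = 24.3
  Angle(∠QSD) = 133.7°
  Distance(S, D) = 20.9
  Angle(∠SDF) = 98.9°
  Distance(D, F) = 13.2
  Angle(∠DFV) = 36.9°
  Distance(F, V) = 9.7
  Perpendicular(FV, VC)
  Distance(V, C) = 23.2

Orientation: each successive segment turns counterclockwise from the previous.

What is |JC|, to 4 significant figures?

53.72

J is at the origin; JQ runs at 16.4° with length 26.5, so Q = (25.42, 7.482). ∠JQS = 87.2° gives QS at 109.2° from the x-axis; with |QS| = 24.3, S = (17.43, 30.43). ∠QSD = 133.7° gives SD at 155.5° from the x-axis; with |SD| = 20.9, D = (-1.588, 39.10). ∠SDF = 98.9° gives DF at -123.4° from the x-axis; with |DF| = 13.2, F = (-8.854, 28.08). ∠DFV = 36.9° gives FV at 19.70° from the x-axis; with |FV| = 9.7, V = (0.2781, 31.35). FV ⟂ VC, so VC runs at 109.7°; with |VC| = 23.2, C = (-7.543, 53.19). Then |JC| = |C − J| = 53.72.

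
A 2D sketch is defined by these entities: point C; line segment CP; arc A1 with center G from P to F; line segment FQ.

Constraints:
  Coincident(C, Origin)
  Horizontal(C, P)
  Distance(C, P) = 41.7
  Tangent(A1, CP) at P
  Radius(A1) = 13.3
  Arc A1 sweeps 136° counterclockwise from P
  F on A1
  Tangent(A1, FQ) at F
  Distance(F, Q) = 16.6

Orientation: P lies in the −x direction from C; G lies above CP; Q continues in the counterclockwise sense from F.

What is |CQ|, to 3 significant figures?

56.2

On A1, P sits at bearing -90° from G; a 136° counterclockwise sweep puts F at bearing 46°, so F = G + 13.3·(cos 46°, sin 46°) = (-32.5, 22.9). A1 meets FQ tangentially, so GF is at right angles to FQ, so FQ runs along (−sin 46°, cos 46°); with |FQ| = 16.6, Q = (-44.4, 34.4). Then |CQ| = |Q − C| = 56.2.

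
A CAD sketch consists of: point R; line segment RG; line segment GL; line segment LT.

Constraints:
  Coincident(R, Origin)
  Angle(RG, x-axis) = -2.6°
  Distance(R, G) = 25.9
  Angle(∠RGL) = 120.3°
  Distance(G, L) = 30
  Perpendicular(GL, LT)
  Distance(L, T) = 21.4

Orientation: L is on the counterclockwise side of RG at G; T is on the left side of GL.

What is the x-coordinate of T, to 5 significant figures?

24.201

R is at the origin; RG runs at -2.6° with length 25.9, so G = 25.9·(cos -2.6°, sin -2.6°) = (25.873, -1.1749). ∠RGL = 120.3°, so GL runs at -2.6° + (180° − 120.3°) = 57.100° from the x-axis; with |GL| = 30.0, L = G + 30.0·(cos 57.100°, sin 57.100°) = (42.169, 24.014). GL is perpendicular to LT; with |LT| = 21.4 on the left of GL, T = L + 21.4·(-0.83962, 0.54317) = (24.201, 35.638). So T.x = 24.201.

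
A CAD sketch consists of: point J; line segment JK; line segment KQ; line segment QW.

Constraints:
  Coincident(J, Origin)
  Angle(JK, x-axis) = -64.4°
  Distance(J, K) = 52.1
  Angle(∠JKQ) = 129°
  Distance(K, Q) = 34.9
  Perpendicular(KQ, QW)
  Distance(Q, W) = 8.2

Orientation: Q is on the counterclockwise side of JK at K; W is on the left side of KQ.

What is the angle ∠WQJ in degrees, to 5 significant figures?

59.113°

J is at the origin; JK runs at -64.4° with length 52.1, so K = 52.1·(cos -64.4°, sin -64.4°) = (22.512, -46.985). ∠JKQ = 129.0°, so KQ runs at -64.4° + (180° − 129.0°) = -13.400° from the x-axis; with |KQ| = 34.9, Q = K + 34.9·(cos -13.400°, sin -13.400°) = (56.462, -55.073). The perpendicularity gives QW at right angles to KQ; with |QW| = 8.2 on the left of KQ, W = Q + 8.2·(0.23175, 0.97278) = (58.362, -47.097). Then cos ∠WQJ = QW·QJ / (|QW||QJ|), giving 59.113°.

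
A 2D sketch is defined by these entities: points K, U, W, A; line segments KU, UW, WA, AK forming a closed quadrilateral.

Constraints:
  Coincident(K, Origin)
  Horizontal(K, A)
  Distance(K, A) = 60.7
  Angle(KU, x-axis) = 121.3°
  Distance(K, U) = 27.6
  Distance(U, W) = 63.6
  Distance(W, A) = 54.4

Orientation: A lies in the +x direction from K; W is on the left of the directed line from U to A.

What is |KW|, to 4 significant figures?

66.92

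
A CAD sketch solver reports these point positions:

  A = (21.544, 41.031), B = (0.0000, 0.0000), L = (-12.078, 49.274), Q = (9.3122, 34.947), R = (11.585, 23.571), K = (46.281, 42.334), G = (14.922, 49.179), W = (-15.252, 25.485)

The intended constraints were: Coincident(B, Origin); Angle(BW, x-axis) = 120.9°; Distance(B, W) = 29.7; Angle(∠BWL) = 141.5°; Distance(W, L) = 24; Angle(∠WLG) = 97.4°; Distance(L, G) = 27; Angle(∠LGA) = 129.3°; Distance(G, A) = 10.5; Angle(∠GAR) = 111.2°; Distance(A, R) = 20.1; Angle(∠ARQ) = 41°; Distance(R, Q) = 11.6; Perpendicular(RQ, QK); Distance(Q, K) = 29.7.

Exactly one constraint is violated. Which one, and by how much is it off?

Distance(Q, K) = 29.7 — off by 8.00.

B = (0.00, 0.00) ✓; BW at 120.9° ✓; |BW| = 29.70 ✓; ∠BWL = 141.5° ✓; |WL| = 24.00 ✓; ∠WLG = 97.40° ✓; |LG| = 27.00 ✓; ∠LGA = 129.3° ✓; |GA| = 10.50 ✓; ∠GAR = 111.2° ✓; |AR| = 20.10 ✓; ∠ARQ = 41.00° ✓; |RQ| = 11.60 ✓; ∠(RQ, QK) = 90.00° ✓; |QK| = 37.70 ✗.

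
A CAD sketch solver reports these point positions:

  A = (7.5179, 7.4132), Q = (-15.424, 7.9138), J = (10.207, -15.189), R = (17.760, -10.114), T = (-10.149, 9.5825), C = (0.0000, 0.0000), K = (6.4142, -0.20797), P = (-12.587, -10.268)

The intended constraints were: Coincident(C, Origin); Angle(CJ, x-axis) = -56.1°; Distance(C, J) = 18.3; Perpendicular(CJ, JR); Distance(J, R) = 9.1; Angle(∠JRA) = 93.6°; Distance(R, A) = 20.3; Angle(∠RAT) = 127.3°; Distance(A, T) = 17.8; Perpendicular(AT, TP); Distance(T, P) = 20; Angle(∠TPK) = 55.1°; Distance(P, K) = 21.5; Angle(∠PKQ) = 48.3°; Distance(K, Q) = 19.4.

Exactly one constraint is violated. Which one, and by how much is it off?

Distance(K, Q) = 19.4 — off by 3.90.

C = (0.00, 0.00) ✓; CJ at -56.10° ✓; |CJ| = 18.30 ✓; ∠(CJ, JR) = 90.00° ✓; |JR| = 9.100 ✓; ∠JRA = 93.60° ✓; |RA| = 20.30 ✓; ∠RAT = 127.3° ✓; |AT| = 17.80 ✓; ∠(AT, TP) = 90.00° ✓; |TP| = 20.00 ✓; ∠TPK = 55.10° ✓; |PK| = 21.50 ✓; ∠PKQ = 48.30° ✓; |KQ| = 23.30 ✗.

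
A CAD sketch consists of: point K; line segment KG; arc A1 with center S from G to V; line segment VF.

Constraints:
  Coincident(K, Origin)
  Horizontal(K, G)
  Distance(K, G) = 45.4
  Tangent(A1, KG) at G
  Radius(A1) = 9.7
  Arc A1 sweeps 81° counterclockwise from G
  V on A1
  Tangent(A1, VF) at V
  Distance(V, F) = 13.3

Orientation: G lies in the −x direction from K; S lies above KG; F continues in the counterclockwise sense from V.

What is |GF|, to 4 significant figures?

24.30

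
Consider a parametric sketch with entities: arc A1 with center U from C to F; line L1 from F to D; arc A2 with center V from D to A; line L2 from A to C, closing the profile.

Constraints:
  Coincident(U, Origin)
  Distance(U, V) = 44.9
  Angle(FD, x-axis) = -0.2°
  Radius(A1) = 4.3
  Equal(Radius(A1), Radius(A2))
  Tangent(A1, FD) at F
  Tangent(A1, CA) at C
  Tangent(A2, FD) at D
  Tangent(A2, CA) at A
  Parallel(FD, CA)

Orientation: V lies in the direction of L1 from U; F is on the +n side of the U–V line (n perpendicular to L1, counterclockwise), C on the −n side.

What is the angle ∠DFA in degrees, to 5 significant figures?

10.843°

The slot axis is L1's direction at -0.2°, so u = (cos -0.2°, sin -0.2°) = (0.99999, -0.0034907) and n = (−sin -0.2°, cos -0.2°) = (0.0034907, 0.99999). U is at the origin and V lies 44.9 along u from U, so V = 44.9·u = (44.900, -0.15673). Tangency of A1 to both parallel lines with radius 4.3 puts F and C at U ± 4.3·n: F = (0.015010, 4.3000), C = (-0.015010, -4.3000). Equal radii place D and A the same way about V: D = V + 4.3·n = (44.915, 4.1432), A = V − 4.3·n = (44.885, -4.4567). Then cos ∠DFA = FD·FA / (|FD||FA|), giving 10.843°.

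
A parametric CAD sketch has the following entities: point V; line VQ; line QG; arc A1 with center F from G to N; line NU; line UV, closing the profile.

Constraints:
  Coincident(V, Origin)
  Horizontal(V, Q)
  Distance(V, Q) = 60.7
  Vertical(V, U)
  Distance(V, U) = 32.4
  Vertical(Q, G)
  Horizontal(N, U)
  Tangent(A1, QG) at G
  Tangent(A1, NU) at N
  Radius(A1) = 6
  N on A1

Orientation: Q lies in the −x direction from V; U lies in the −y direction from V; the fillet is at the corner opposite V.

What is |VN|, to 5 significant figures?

63.576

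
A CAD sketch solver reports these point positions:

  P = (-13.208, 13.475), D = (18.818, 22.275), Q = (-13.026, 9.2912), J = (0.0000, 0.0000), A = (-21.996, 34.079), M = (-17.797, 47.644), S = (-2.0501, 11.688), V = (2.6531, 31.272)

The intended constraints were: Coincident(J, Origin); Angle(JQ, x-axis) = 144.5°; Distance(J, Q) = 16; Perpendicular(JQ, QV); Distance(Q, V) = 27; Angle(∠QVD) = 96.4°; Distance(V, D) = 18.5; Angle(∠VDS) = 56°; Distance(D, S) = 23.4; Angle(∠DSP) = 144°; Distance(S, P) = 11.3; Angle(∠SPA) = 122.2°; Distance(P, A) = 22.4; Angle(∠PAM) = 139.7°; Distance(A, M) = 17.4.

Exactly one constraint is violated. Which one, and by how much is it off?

Distance(A, M) = 17.4 — off by 3.20.

J = (0.00, 0.00) ✓; JQ at 144.5° ✓; |JQ| = 16.00 ✓; ∠(JQ, QV) = 90.00° ✓; |QV| = 27.00 ✓; ∠QVD = 96.40° ✓; |VD| = 18.50 ✓; ∠VDS = 56.00° ✓; |DS| = 23.40 ✓; ∠DSP = 144.0° ✓; |SP| = 11.30 ✓; ∠SPA = 122.2° ✓; |PA| = 22.40 ✓; ∠PAM = 139.7° ✓; |AM| = 14.20 ✗.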